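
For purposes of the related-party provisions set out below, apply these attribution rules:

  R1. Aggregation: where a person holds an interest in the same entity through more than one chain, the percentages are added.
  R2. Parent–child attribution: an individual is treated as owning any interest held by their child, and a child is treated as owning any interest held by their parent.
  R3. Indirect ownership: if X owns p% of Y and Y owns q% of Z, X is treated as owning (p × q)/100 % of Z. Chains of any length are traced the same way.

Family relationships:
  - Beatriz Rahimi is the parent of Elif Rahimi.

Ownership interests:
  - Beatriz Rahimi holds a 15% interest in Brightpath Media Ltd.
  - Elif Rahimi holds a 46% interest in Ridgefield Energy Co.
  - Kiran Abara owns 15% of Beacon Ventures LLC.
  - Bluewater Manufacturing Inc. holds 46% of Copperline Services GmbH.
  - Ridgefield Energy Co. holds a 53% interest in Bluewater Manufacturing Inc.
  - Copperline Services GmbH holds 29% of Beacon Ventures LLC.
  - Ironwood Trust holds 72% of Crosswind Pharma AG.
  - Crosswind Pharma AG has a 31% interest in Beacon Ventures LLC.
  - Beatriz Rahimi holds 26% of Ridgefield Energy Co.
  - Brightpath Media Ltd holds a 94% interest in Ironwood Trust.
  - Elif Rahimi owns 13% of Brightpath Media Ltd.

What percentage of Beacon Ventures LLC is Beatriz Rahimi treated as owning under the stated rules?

10.965168%

By parent–child attribution (R2), Beatriz Rahimi is treated as also owning Elif Rahimi's interest in Ridgefield Energy Co, giving 26% + 46% = 72%.
By parent–child attribution (R2), Beatriz Rahimi is treated as also owning Elif Rahimi's interest in Brightpath Media Ltd, giving 15% + 13% = 28%.
Chain via Ridgefield Energy Co. → Bluewater Manufacturing Inc. → Copperline Services GmbH (R3): 72% × 53% × 46% × 29% = 5.090544% of Beacon Ventures LLC.
Chain via Brightpath Media Ltd → Ironwood Trust → Crosswind Pharma AG (R3): 28% × 94% × 72% × 31% = 5.874624% of Beacon Ventures LLC.
Aggregating (R1): 5.090544% + 5.874624% = 10.965168%.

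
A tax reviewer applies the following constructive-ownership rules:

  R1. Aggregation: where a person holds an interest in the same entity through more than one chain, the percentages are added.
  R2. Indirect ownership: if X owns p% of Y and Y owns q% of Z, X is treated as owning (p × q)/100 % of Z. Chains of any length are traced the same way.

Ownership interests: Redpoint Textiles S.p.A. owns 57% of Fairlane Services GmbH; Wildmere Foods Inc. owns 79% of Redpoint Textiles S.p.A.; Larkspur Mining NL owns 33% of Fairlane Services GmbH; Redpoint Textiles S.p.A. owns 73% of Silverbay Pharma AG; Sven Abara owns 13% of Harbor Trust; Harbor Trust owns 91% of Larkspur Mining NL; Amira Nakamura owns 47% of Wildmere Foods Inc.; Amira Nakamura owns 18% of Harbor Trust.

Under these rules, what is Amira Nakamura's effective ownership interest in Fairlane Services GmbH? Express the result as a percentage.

Chain via Harbor Trust → Larkspur Mining NL (R2): 18% × 91% × 33% = 5.4054% of Fairlane Services GmbH.
Chain via Wildmere Foods Inc. → Redpoint Textiles S.p.A. (R2): 47% × 79% × 57% = 21.1641% of Fairlane Services GmbH.
Aggregating (R1): 5.4054% + 21.1641% = 26.5695%.

26.5695%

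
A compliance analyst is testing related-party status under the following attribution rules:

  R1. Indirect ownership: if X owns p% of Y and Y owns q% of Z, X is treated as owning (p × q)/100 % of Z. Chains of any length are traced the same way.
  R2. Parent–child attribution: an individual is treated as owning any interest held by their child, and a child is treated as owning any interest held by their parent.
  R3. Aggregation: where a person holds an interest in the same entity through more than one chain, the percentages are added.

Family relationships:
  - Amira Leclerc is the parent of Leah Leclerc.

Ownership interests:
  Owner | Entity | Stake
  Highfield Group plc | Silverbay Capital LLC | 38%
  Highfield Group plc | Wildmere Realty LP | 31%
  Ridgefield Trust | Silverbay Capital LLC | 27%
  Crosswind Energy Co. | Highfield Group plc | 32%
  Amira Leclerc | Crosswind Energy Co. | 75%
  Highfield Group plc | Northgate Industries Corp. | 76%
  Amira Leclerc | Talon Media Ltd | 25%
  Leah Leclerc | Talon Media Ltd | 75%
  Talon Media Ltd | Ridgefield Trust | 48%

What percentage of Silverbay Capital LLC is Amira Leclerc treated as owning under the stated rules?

22.08%

By parent–child attribution (R2), Amira Leclerc is treated as also owning Leah Leclerc's interest in Talon Media Ltd, giving 25% + 75% = 100%.
Chain via Crosswind Energy Co. → Highfield Group plc (R1): 75% × 32% × 38% = 9.12% of Silverbay Capital LLC.
Chain via Talon Media Ltd → Ridgefield Trust (R1): 100% × 48% × 27% = 12.96% of Silverbay Capital LLC.
Aggregating (R3): 9.12% + 12.96% = 22.08%.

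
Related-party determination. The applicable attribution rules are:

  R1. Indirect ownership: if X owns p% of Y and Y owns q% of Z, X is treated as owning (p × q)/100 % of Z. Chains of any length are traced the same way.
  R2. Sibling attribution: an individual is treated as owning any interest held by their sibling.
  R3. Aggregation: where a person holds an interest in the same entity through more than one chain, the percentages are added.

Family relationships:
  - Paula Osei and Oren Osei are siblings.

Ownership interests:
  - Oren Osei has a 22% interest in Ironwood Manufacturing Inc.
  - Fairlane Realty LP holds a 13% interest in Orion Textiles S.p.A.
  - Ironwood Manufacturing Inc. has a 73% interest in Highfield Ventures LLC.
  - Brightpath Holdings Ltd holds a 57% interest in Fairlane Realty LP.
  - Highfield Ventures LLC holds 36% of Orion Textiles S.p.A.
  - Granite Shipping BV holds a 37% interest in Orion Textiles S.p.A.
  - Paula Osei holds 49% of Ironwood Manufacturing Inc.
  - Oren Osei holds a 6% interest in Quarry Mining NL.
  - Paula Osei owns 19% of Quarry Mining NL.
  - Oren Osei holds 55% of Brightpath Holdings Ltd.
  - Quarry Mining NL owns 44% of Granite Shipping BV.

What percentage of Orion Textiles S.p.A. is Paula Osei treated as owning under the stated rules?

By sibling attribution (R2), Paula Osei is treated as also owning Oren Osei's interest in Quarry Mining NL, giving 19% + 6% = 25%.
By sibling attribution (R2), Paula Osei is treated as also owning Oren Osei's interest in Ironwood Manufacturing Inc, giving 49% + 22% = 71%.
By sibling attribution (R2), Paula Osei is treated as owning Oren Osei's 55% interest in Brightpath Holdings Ltd.
Chain via Quarry Mining NL → Granite Shipping BV (R1): 25% × 44% × 37% = 4.07% of Orion Textiles S.p.A.
Chain via Ironwood Manufacturing Inc. → Highfield Ventures LLC (R1): 71% × 73% × 36% = 18.6588% of Orion Textiles S.p.A.
Chain via Brightpath Holdings Ltd → Fairlane Realty LP (R1): 55% × 57% × 13% = 4.0755% of Orion Textiles S.p.A.
Aggregating (R3): 4.07% + 18.6588% + 4.0755% = 26.8043%.

26.8043%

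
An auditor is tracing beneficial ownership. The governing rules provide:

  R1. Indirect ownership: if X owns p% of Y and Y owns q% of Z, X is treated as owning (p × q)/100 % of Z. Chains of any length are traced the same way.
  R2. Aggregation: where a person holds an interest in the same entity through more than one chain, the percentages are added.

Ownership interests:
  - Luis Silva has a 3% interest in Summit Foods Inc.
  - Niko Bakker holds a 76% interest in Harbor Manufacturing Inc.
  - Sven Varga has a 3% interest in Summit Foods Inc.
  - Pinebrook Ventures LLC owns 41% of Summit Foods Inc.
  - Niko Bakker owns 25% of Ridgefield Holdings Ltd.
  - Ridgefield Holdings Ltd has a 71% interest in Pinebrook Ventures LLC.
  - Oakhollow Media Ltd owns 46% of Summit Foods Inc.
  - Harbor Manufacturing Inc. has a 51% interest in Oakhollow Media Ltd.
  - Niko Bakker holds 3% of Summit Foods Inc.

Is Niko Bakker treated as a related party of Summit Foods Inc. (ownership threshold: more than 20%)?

Chain via Harbor Manufacturing Inc. → Oakhollow Media Ltd (R1): 76% × 51% × 46% = 17.8296% of Summit Foods Inc.
Chain via Ridgefield Holdings Ltd → Pinebrook Ventures LLC (R1): 25% × 71% × 41% = 7.2775% of Summit Foods Inc.
Direct interest in Summit Foods Inc: 3%.
Aggregating (R2): 17.8296% + 7.2775% + 3% = 28.1071%.
28.1071% exceeds the 20% threshold, so Niko is a related party to Summit Foods Inc.

Yes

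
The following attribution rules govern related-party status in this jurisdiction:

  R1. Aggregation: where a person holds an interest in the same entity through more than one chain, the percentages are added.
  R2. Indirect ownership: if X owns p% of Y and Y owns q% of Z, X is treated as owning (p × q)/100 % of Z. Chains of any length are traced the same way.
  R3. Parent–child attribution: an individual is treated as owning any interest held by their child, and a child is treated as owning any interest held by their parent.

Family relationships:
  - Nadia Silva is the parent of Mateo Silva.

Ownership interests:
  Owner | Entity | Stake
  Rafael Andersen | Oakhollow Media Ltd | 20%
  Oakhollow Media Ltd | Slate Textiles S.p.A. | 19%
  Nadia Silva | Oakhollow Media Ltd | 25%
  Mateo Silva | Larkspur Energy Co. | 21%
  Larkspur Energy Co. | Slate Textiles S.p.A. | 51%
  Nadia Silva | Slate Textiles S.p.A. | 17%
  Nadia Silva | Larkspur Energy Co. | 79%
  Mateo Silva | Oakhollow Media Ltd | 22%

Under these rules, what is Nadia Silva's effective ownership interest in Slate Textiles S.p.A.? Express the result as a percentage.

76.93%

By parent–child attribution (R3), Nadia Silva is treated as also owning Mateo Silva's interest in Oakhollow Media Ltd, giving 25% + 22% = 47%.
By parent–child attribution (R3), Nadia Silva is treated as also owning Mateo Silva's interest in Larkspur Energy Co, giving 79% + 21% = 100%.
Chain via Oakhollow Media Ltd (R2): 47% × 19% = 8.93% of Slate Textiles S.p.A.
Chain via Larkspur Energy Co. (R2): 100% × 51% = 51% of Slate Textiles S.p.A.
Direct interest in Slate Textiles S.p.A: 17%.
Aggregating (R1): 8.93% + 51% + 17% = 76.93%.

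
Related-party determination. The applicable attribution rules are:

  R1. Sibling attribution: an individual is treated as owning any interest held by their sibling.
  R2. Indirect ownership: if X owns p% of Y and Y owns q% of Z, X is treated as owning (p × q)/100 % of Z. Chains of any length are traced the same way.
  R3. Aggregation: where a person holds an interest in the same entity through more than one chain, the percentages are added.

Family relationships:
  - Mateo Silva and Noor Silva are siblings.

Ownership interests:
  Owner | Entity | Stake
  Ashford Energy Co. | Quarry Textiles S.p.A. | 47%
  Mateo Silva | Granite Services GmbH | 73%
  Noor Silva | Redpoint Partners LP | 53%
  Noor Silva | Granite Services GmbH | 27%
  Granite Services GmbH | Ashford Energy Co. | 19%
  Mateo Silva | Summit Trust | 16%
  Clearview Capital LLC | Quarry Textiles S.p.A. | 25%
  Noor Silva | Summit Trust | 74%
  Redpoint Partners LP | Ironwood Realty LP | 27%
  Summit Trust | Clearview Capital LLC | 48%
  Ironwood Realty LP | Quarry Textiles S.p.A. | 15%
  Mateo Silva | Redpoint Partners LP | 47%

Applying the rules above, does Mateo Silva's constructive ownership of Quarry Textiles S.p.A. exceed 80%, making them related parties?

By sibling attribution (R1), Mateo Silva is treated as also owning Noor Silva's interest in Summit Trust, giving 16% + 74% = 90%.
By sibling attribution (R1), Mateo Silva is treated as also owning Noor Silva's interest in Redpoint Partners LP, giving 47% + 53% = 100%.
By sibling attribution (R1), Mateo Silva is treated as also owning Noor Silva's interest in Granite Services GmbH, giving 73% + 27% = 100%.
Chain via Summit Trust → Clearview Capital LLC (R2): 90% × 48% × 25% = 10.8% of Quarry Textiles S.p.A.
Chain via Redpoint Partners LP → Ironwood Realty LP (R2): 100% × 27% × 15% = 4.05% of Quarry Textiles S.p.A.
Chain via Granite Services GmbH → Ashford Energy Co. (R2): 100% × 19% × 47% = 8.93% of Quarry Textiles S.p.A.
Aggregating (R3): 10.8% + 4.05% + 8.93% = 23.78%.
23.78% does not exceed the 80% threshold, so Mateo is not a related party to Quarry Textiles S.p.A.

No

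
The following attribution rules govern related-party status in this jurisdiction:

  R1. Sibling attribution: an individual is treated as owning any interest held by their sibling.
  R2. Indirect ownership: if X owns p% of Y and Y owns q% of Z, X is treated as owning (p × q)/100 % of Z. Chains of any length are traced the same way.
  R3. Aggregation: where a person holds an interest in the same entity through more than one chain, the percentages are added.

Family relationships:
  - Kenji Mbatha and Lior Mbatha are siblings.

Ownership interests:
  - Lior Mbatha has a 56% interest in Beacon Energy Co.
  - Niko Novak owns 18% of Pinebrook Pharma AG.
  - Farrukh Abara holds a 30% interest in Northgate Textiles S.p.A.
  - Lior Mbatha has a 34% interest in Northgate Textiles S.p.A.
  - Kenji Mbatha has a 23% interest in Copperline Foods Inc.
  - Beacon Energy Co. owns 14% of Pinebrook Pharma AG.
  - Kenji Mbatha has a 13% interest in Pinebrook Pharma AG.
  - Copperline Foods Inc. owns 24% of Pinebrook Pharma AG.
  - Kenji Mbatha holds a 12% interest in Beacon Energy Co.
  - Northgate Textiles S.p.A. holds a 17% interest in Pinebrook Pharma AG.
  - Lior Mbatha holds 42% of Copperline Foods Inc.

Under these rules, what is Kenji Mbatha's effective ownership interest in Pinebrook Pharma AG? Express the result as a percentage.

43.9%

By sibling attribution (R1), Kenji Mbatha is treated as also owning Lior Mbatha's interest in Copperline Foods Inc, giving 23% + 42% = 65%.
By sibling attribution (R1), Kenji Mbatha is treated as also owning Lior Mbatha's interest in Beacon Energy Co, giving 12% + 56% = 68%.
By sibling attribution (R1), Kenji Mbatha is treated as owning Lior Mbatha's 34% interest in Northgate Textiles S.p.A.
Chain via Copperline Foods Inc. (R2): 65% × 24% = 15.6% of Pinebrook Pharma AG.
Chain via Beacon Energy Co. (R2): 68% × 14% = 9.52% of Pinebrook Pharma AG.
Direct interest in Pinebrook Pharma AG: 13%.
Chain via Northgate Textiles S.p.A. (R2): 34% × 17% = 5.78% of Pinebrook Pharma AG.
Aggregating (R3): 15.6% + 9.52% + 13% + 5.78% = 43.9%.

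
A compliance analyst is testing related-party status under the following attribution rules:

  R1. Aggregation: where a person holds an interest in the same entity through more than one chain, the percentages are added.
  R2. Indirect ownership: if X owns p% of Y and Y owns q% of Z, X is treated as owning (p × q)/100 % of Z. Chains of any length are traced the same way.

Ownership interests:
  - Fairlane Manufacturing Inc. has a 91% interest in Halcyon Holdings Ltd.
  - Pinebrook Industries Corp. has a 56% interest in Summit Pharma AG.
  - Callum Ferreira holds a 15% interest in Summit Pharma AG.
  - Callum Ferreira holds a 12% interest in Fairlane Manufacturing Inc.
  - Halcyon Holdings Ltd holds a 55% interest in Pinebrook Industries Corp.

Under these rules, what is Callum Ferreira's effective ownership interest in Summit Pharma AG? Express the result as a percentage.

Chain via Fairlane Manufacturing Inc. → Halcyon Holdings Ltd → Pinebrook Industries Corp. (R2): 12% × 91% × 55% × 56% = 3.36336% of Summit Pharma AG.
Direct interest in Summit Pharma AG: 15%.
Aggregating (R1): 3.36336% + 15% = 18.36336%.

18.36336%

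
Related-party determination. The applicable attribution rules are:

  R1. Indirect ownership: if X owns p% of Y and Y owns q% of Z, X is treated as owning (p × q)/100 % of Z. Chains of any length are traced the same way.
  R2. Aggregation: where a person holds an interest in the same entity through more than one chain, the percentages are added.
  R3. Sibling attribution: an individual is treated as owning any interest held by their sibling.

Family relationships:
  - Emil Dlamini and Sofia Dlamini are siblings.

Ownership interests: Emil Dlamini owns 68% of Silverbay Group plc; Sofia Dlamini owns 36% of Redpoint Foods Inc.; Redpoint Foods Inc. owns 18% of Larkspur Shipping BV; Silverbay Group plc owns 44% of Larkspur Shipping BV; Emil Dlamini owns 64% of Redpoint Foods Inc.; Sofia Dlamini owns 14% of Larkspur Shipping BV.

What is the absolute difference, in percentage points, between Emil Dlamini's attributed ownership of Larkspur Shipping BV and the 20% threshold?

By sibling attribution (R3), Emil Dlamini is treated as also owning Sofia Dlamini's interest in Redpoint Foods Inc, giving 64% + 36% = 100%.
By sibling attribution (R3), Emil Dlamini is treated as owning Sofia Dlamini's 14% interest in Larkspur Shipping BV.
Chain via Silverbay Group plc (R1): 68% × 44% = 29.92% of Larkspur Shipping BV.
Chain via Redpoint Foods Inc. (R1): 100% × 18% = 18% of Larkspur Shipping BV.
Direct interest in Larkspur Shipping BV: 14%.
Aggregating (R2): 29.92% + 18% + 14% = 61.92%.
61.92% exceeds the 20% threshold by 41.92 percentage points.

41.92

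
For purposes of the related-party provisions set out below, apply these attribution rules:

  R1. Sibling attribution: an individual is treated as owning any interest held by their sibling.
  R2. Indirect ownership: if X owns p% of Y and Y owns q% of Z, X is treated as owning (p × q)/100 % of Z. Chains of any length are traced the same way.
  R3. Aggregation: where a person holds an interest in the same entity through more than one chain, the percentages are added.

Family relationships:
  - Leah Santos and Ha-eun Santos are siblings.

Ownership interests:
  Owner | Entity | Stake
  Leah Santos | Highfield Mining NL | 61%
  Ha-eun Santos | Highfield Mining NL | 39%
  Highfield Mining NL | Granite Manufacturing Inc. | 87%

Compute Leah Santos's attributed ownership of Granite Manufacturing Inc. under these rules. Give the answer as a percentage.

87%

By sibling attribution (R1), Leah Santos is treated as also owning Ha-eun Santos's interest in Highfield Mining NL, giving 61% + 39% = 100%.
Chain via Highfield Mining NL (R2): 100% × 87% = 87% of Granite Manufacturing Inc.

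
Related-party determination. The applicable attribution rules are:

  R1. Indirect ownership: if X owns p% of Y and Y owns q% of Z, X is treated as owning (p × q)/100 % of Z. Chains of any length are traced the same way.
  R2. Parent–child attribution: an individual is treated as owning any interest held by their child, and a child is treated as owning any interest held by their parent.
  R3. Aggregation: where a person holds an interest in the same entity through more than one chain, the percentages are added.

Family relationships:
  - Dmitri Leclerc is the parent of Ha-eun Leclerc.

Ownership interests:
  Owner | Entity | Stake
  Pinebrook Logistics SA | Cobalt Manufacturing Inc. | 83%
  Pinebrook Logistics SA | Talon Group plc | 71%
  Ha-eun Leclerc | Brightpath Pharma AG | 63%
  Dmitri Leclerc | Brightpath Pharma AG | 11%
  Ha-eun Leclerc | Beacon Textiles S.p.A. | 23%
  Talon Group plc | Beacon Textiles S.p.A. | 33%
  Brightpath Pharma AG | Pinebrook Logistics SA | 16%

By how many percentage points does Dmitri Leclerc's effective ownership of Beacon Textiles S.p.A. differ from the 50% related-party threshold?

24.225888

By parent–child attribution (R2), Dmitri Leclerc is treated as also owning Ha-eun Leclerc's interest in Brightpath Pharma AG, giving 11% + 63% = 74%.
By parent–child attribution (R2), Dmitri Leclerc is treated as owning Ha-eun Leclerc's 23% interest in Beacon Textiles S.p.A.
Chain via Brightpath Pharma AG → Pinebrook Logistics SA → Talon Group plc (R1): 74% × 16% × 71% × 33% = 2.774112% of Beacon Textiles S.p.A.
Direct interest in Beacon Textiles S.p.A: 23%.
Aggregating (R3): 2.774112% + 23% = 25.774112%.
25.774112% falls short of the 50% threshold by 24.225888 percentage points.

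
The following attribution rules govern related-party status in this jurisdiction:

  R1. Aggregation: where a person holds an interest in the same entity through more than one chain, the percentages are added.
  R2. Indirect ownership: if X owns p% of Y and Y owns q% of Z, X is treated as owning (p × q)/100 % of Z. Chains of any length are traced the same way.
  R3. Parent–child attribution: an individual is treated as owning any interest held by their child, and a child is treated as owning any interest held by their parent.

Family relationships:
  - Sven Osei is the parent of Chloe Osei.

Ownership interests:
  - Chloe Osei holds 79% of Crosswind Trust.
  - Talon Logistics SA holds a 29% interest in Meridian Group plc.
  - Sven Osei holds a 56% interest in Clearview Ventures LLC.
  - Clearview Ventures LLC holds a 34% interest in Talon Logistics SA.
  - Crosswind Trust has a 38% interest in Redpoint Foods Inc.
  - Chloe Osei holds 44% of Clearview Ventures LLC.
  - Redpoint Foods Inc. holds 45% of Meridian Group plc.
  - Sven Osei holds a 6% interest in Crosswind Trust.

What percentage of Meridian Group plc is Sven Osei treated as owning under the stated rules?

24.395%

By parent–child attribution (R3), Sven Osei is treated as also owning Chloe Osei's interest in Clearview Ventures LLC, giving 56% + 44% = 100%.
By parent–child attribution (R3), Sven Osei is treated as also owning Chloe Osei's interest in Crosswind Trust, giving 6% + 79% = 85%.
Chain via Clearview Ventures LLC → Talon Logistics SA (R2): 100% × 34% × 29% = 9.86% of Meridian Group plc.
Chain via Crosswind Trust → Redpoint Foods Inc. (R2): 85% × 38% × 45% = 14.535% of Meridian Group plc.
Aggregating (R1): 9.86% + 14.535% = 24.395%.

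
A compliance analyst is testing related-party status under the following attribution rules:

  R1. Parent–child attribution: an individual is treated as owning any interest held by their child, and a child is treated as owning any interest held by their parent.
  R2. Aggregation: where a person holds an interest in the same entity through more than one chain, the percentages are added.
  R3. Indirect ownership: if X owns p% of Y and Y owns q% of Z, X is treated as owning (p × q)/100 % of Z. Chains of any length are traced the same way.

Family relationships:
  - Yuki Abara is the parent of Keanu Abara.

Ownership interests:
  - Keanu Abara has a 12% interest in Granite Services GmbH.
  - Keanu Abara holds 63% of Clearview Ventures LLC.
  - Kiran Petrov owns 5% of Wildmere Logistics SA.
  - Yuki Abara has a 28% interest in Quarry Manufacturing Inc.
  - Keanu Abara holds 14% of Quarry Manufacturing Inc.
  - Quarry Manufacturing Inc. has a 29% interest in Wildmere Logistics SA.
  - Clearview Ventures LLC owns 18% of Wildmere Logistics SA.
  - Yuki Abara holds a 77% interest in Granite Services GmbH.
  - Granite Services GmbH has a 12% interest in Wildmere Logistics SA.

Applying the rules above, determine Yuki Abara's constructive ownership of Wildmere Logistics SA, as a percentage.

By parent–child attribution (R1), Yuki Abara is treated as also owning Keanu Abara's interest in Granite Services GmbH, giving 77% + 12% = 89%.
By parent–child attribution (R1), Yuki Abara is treated as also owning Keanu Abara's interest in Quarry Manufacturing Inc, giving 28% + 14% = 42%.
By parent–child attribution (R1), Yuki Abara is treated as owning Keanu Abara's 63% interest in Clearview Ventures LLC.
Chain via Granite Services GmbH (R3): 89% × 12% = 10.68% of Wildmere Logistics SA.
Chain via Quarry Manufacturing Inc. (R3): 42% × 29% = 12.18% of Wildmere Logistics SA.
Chain via Clearview Ventures LLC (R3): 63% × 18% = 11.34% of Wildmere Logistics SA.
Aggregating (R2): 10.68% + 12.18% + 11.34% = 34.2%.

34.2%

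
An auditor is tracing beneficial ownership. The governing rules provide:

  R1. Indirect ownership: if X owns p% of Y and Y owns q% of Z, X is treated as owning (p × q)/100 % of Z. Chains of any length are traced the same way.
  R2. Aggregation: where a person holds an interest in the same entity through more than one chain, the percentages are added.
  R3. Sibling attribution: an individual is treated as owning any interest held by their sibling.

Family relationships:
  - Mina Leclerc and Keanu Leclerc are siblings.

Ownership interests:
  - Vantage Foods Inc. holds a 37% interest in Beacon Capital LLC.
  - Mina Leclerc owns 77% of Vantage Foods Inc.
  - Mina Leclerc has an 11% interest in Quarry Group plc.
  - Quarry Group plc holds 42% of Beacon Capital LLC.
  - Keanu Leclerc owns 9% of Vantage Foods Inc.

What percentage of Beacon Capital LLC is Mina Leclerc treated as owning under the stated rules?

By sibling attribution (R3), Mina Leclerc is treated as also owning Keanu Leclerc's interest in Vantage Foods Inc, giving 77% + 9% = 86%.
Chain via Quarry Group plc (R1): 11% × 42% = 4.62% of Beacon Capital LLC.
Chain via Vantage Foods Inc. (R1): 86% × 37% = 31.82% of Beacon Capital LLC.
Aggregating (R2): 4.62% + 31.82% = 36.44%.

36.44%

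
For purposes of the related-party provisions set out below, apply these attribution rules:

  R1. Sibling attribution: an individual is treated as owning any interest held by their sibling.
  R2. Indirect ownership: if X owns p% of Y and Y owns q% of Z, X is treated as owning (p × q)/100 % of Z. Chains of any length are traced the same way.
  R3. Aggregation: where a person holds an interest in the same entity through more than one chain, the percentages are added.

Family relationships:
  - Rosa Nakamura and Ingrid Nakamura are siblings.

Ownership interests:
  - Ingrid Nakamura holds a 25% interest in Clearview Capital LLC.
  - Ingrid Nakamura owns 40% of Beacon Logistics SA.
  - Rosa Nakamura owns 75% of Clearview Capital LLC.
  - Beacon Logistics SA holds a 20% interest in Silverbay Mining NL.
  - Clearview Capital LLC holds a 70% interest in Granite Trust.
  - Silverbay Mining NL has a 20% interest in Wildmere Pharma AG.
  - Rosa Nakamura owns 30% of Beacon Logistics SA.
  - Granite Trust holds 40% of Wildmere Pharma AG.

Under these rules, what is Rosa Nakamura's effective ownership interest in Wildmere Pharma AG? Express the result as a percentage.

30.8%

By sibling attribution (R1), Rosa Nakamura is treated as also owning Ingrid Nakamura's interest in Clearview Capital LLC, giving 75% + 25% = 100%.
By sibling attribution (R1), Rosa Nakamura is treated as also owning Ingrid Nakamura's interest in Beacon Logistics SA, giving 30% + 40% = 70%.
Chain via Clearview Capital LLC → Granite Trust (R2): 100% × 70% × 40% = 28% of Wildmere Pharma AG.
Chain via Beacon Logistics SA → Silverbay Mining NL (R2): 70% × 20% × 20% = 2.8% of Wildmere Pharma AG.
Aggregating (R3): 28% + 2.8% = 30.8%.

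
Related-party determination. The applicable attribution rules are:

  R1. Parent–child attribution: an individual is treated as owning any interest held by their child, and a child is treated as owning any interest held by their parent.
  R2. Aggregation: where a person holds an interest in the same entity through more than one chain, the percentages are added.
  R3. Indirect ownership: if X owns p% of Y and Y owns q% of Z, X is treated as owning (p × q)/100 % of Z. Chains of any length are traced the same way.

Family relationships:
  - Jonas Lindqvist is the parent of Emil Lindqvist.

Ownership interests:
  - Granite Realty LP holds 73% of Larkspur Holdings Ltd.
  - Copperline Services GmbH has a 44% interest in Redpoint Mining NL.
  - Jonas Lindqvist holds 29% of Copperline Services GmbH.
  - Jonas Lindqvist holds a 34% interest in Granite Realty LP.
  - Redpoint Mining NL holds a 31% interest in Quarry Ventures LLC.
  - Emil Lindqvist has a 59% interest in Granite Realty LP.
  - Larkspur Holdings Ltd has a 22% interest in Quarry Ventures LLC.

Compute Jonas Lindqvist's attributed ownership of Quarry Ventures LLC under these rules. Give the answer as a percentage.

By parent–child attribution (R1), Jonas Lindqvist is treated as also owning Emil Lindqvist's interest in Granite Realty LP, giving 34% + 59% = 93%.
Chain via Copperline Services GmbH → Redpoint Mining NL (R3): 29% × 44% × 31% = 3.9556% of Quarry Ventures LLC.
Chain via Granite Realty LP → Larkspur Holdings Ltd (R3): 93% × 73% × 22% = 14.9358% of Quarry Ventures LLC.
Aggregating (R2): 3.9556% + 14.9358% = 18.8914%.

18.8914%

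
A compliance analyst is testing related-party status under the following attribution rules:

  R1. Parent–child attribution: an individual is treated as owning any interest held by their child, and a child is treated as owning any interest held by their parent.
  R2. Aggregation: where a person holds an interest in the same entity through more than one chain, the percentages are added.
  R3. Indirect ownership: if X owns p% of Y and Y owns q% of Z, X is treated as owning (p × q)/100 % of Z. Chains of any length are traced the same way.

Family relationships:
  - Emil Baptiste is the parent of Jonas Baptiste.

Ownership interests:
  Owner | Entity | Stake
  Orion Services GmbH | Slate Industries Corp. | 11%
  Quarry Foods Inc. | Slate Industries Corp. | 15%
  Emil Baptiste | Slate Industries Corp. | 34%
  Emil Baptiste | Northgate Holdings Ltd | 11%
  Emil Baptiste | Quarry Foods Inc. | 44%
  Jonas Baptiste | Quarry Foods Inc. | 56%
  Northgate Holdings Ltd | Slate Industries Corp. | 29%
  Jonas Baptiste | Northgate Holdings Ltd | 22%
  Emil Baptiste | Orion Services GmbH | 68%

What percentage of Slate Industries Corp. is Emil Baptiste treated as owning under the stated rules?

By parent–child attribution (R1), Emil Baptiste is treated as also owning Jonas Baptiste's interest in Quarry Foods Inc, giving 44% + 56% = 100%.
By parent–child attribution (R1), Emil Baptiste is treated as also owning Jonas Baptiste's interest in Northgate Holdings Ltd, giving 11% + 22% = 33%.
Chain via Quarry Foods Inc. (R3): 100% × 15% = 15% of Slate Industries Corp.
Chain via Northgate Holdings Ltd (R3): 33% × 29% = 9.57% of Slate Industries Corp.
Chain via Orion Services GmbH (R3): 68% × 11% = 7.48% of Slate Industries Corp.
Direct interest in Slate Industries Corp: 34%.
Aggregating (R2): 15% + 9.57% + 7.48% + 34% = 66.05%.

66.05%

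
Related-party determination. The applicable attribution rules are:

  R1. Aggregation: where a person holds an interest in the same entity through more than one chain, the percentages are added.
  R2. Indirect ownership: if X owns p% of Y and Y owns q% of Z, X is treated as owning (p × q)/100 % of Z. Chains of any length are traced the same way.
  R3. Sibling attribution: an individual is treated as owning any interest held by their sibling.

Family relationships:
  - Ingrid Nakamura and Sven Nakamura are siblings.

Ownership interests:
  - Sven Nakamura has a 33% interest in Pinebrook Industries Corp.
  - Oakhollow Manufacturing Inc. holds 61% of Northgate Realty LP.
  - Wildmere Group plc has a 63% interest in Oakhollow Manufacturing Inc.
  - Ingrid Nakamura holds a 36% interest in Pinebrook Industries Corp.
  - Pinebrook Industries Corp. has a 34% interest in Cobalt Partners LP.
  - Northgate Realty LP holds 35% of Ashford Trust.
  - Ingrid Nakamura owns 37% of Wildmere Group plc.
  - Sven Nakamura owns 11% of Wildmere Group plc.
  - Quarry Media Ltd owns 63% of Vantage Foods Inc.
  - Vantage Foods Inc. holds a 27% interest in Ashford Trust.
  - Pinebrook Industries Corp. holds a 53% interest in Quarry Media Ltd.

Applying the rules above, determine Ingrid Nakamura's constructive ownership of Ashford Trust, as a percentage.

By sibling attribution (R3), Ingrid Nakamura is treated as also owning Sven Nakamura's interest in Pinebrook Industries Corp, giving 36% + 33% = 69%.
By sibling attribution (R3), Ingrid Nakamura is treated as also owning Sven Nakamura's interest in Wildmere Group plc, giving 37% + 11% = 48%.
Chain via Pinebrook Industries Corp. → Quarry Media Ltd → Vantage Foods Inc. (R2): 69% × 53% × 63% × 27% = 6.220557% of Ashford Trust.
Chain via Wildmere Group plc → Oakhollow Manufacturing Inc. → Northgate Realty LP (R2): 48% × 63% × 61% × 35% = 6.45624% of Ashford Trust.
Aggregating (R1): 6.220557% + 6.45624% = 12.676797%.

12.676797%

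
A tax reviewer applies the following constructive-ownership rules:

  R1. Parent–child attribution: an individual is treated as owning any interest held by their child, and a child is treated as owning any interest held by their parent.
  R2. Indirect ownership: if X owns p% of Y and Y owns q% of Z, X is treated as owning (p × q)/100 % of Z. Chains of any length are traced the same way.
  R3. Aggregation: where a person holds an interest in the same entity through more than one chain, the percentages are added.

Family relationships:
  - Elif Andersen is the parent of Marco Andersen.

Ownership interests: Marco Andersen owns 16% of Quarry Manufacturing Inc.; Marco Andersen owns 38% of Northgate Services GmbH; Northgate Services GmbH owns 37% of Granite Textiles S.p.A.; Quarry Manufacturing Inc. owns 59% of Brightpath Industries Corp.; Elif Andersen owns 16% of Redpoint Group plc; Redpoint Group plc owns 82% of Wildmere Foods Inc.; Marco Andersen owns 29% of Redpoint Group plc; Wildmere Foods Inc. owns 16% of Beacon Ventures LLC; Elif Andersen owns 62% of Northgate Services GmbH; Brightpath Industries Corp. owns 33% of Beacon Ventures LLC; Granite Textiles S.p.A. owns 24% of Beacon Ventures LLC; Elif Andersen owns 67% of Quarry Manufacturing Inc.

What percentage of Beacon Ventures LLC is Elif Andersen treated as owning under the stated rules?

By parent–child attribution (R1), Elif Andersen is treated as also owning Marco Andersen's interest in Redpoint Group plc, giving 16% + 29% = 45%.
By parent–child attribution (R1), Elif Andersen is treated as also owning Marco Andersen's interest in Quarry Manufacturing Inc, giving 67% + 16% = 83%.
By parent–child attribution (R1), Elif Andersen is treated as also owning Marco Andersen's interest in Northgate Services GmbH, giving 62% + 38% = 100%.
Chain via Redpoint Group plc → Wildmere Foods Inc. (R2): 45% × 82% × 16% = 5.904% of Beacon Ventures LLC.
Chain via Quarry Manufacturing Inc. → Brightpath Industries Corp. (R2): 83% × 59% × 33% = 16.1601% of Beacon Ventures LLC.
Chain via Northgate Services GmbH → Granite Textiles S.p.A. (R2): 100% × 37% × 24% = 8.88% of Beacon Ventures LLC.
Aggregating (R3): 5.904% + 16.1601% + 8.88% = 30.9441%.

30.9441%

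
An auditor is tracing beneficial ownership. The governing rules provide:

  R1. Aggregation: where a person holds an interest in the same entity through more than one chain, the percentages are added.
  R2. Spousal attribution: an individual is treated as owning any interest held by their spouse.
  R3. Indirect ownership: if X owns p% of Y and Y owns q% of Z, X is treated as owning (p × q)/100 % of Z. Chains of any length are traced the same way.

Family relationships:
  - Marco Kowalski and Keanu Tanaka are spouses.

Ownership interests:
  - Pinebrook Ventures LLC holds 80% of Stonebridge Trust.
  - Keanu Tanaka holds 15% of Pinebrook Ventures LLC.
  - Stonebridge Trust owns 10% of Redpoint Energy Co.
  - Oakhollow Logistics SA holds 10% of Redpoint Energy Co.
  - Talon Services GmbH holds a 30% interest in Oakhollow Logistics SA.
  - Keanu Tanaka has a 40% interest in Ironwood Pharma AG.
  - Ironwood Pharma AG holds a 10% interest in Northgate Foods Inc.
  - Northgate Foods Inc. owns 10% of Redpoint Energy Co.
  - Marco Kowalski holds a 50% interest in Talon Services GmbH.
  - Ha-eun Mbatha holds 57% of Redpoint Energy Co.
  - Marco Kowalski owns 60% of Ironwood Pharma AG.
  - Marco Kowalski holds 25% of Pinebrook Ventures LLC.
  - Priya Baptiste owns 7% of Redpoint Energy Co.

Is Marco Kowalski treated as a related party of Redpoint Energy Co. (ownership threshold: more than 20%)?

No

By spousal attribution (R2), Marco Kowalski is treated as also owning Keanu Tanaka's interest in Ironwood Pharma AG, giving 60% + 40% = 100%.
By spousal attribution (R2), Marco Kowalski is treated as also owning Keanu Tanaka's interest in Pinebrook Ventures LLC, giving 25% + 15% = 40%.
Chain via Ironwood Pharma AG → Northgate Foods Inc. (R3): 100% × 10% × 10% = 1% of Redpoint Energy Co.
Chain via Talon Services GmbH → Oakhollow Logistics SA (R3): 50% × 30% × 10% = 1.5% of Redpoint Energy Co.
Chain via Pinebrook Ventures LLC → Stonebridge Trust (R3): 40% × 80% × 10% = 3.2% of Redpoint Energy Co.
Aggregating (R1): 1% + 1.5% + 3.2% = 5.7%.
5.7% does not exceed the 20% threshold, so Marco is not a related party to Redpoint Energy Co.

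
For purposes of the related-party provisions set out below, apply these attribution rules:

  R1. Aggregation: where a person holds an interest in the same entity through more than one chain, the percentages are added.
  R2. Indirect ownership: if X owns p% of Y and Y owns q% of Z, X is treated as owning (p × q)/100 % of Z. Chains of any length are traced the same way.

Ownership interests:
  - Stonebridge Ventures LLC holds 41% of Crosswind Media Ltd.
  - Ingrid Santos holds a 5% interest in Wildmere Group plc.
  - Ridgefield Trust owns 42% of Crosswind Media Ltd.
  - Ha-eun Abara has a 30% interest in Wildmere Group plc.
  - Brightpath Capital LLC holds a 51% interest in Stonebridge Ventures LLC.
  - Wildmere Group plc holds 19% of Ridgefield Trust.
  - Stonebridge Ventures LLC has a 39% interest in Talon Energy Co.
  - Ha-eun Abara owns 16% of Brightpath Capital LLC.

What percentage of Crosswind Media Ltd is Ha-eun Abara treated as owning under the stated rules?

Chain via Brightpath Capital LLC → Stonebridge Ventures LLC (R2): 16% × 51% × 41% = 3.3456% of Crosswind Media Ltd.
Chain via Wildmere Group plc → Ridgefield Trust (R2): 30% × 19% × 42% = 2.394% of Crosswind Media Ltd.
Aggregating (R1): 3.3456% + 2.394% = 5.7396%.

5.7396%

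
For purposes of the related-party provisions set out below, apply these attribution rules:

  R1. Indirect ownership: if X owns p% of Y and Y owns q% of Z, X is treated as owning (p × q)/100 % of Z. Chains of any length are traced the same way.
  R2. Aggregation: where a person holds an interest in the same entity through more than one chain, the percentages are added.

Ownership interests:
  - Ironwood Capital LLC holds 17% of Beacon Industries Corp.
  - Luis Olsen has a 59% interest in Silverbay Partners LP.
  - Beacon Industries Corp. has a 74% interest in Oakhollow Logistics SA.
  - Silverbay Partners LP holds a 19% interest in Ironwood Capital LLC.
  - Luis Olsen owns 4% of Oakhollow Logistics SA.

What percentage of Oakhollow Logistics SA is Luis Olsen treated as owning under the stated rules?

5.410218%

Chain via Silverbay Partners LP → Ironwood Capital LLC → Beacon Industries Corp. (R1): 59% × 19% × 17% × 74% = 1.410218% of Oakhollow Logistics SA.
Direct interest in Oakhollow Logistics SA: 4%.
Aggregating (R2): 1.410218% + 4% = 5.410218%.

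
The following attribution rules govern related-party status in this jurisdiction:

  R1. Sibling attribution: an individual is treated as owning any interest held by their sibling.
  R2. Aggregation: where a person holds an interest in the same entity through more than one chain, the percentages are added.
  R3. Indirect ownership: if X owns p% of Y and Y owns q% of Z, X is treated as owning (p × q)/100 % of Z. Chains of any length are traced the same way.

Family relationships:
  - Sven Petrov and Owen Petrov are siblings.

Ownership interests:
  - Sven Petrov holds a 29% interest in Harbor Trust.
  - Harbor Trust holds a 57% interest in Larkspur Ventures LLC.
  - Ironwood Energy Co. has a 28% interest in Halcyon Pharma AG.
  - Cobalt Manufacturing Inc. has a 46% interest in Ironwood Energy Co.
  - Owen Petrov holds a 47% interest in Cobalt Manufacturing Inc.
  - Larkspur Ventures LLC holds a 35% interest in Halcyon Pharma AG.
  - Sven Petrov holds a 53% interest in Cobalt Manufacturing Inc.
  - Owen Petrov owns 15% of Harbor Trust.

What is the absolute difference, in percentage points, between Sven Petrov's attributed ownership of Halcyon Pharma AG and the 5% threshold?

16.658

By sibling attribution (R1), Sven Petrov is treated as also owning Owen Petrov's interest in Cobalt Manufacturing Inc, giving 53% + 47% = 100%.
By sibling attribution (R1), Sven Petrov is treated as also owning Owen Petrov's interest in Harbor Trust, giving 29% + 15% = 44%.
Chain via Cobalt Manufacturing Inc. → Ironwood Energy Co. (R3): 100% × 46% × 28% = 12.88% of Halcyon Pharma AG.
Chain via Harbor Trust → Larkspur Ventures LLC (R3): 44% × 57% × 35% = 8.778% of Halcyon Pharma AG.
Aggregating (R2): 12.88% + 8.778% = 21.658%.
21.658% exceeds the 5% threshold by 16.658 percentage points.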